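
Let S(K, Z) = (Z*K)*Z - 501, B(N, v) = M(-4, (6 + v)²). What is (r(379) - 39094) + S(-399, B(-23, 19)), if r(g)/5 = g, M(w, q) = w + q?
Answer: -153908459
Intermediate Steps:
M(w, q) = q + w
r(g) = 5*g
B(N, v) = -4 + (6 + v)² (B(N, v) = (6 + v)² - 4 = -4 + (6 + v)²)
S(K, Z) = -501 + K*Z² (S(K, Z) = (K*Z)*Z - 501 = K*Z² - 501 = -501 + K*Z²)
(r(379) - 39094) + S(-399, B(-23, 19)) = (5*379 - 39094) + (-501 - 399*(-4 + (6 + 19)²)²) = (1895 - 39094) + (-501 - 399*(-4 + 25²)²) = -37199 + (-501 - 399*(-4 + 625)²) = -37199 + (-501 - 399*621²) = -37199 + (-501 - 399*385641) = -37199 + (-501 - 153870759) = -37199 - 153871260 = -153908459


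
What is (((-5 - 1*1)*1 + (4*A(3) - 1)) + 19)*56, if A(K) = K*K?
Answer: 2688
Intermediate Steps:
A(K) = K²
(((-5 - 1*1)*1 + (4*A(3) - 1)) + 19)*56 = (((-5 - 1*1)*1 + (4*3² - 1)) + 19)*56 = (((-5 - 1)*1 + (4*9 - 1)) + 19)*56 = ((-6*1 + (36 - 1)) + 19)*56 = ((-6 + 35) + 19)*56 = (29 + 19)*56 = 48*56 = 2688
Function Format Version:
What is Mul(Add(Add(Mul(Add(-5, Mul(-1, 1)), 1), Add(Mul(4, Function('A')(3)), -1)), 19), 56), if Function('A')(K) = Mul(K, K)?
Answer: 2688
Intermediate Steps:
Function('A')(K) = Pow(K, 2)
Mul(Add(Add(Mul(Add(-5, Mul(-1, 1)), 1), Add(Mul(4, Function('A')(3)), -1)), 19), 56) = Mul(Add(Add(Mul(Add(-5, Mul(-1, 1)), 1), Add(Mul(4, Pow(3, 2)), -1)), 19), 56) = Mul(Add(Add(Mul(Add(-5, -1), 1), Add(Mul(4, 9), -1)), 19), 56) = Mul(Add(Add(Mul(-6, 1), Add(36, -1)), 19), 56) = Mul(Add(Add(-6, 35), 19), 56) = Mul(Add(29, 19), 56) = Mul(48, 56) = 2688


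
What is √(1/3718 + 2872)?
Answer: √234918134/286 ≈ 53.591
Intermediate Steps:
√(1/3718 + 2872) = √(10678097/3718) = √234918134/286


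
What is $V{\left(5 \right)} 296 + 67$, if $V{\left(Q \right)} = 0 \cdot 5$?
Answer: $67$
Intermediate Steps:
$V{\left(Q \right)} = 0$
$V{\left(5 \right)} 296 + 67 = 0 \cdot 296 + 67 = 0 + 67 = 67$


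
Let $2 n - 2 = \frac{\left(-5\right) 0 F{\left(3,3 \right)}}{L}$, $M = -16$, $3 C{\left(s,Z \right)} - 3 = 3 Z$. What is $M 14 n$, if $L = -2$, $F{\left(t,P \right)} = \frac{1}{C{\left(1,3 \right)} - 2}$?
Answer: $-224$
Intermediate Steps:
$C{\left(s,Z \right)} = 1 + Z$ ($C{\left(s,Z \right)} = 1 + \frac{3 Z}{3} = 1 + Z$)
$F{\left(t,P \right)} = \frac{1}{2}$ ($F{\left(t,P \right)} = \frac{1}{\left(1 + 3\right) - 2} = \frac{1}{4 - 2} = \frac{1}{2}$)
$n = 1$ ($n = 1 + \frac{\left(-5\right) 0 \cdot \frac{1}{2} \frac{1}{-2}}{2} = 1 + \frac{0 \cdot \frac{1}{2} \left(- \frac{1}{2}\right)}{2} = 1 + \frac{0 \left(- \frac{1}{2}\right)}{2} = 1 + \frac{1}{2} \cdot 0 = 1 + 0 = 1$)
$M 14 n = \left(-16\right) 14 \cdot 1 = \left(-224\right) 1 = -224$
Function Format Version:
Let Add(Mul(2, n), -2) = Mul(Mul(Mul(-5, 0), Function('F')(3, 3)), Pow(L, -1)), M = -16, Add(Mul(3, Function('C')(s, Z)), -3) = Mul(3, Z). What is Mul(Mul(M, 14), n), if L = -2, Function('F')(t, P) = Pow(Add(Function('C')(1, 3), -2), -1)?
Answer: -224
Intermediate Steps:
Function('C')(s, Z) = Add(1, Z) (Function('C')(s, Z) = Add(1, Mul(Rational(1, 3), Mul(3, Z))) = Add(1, Z))
Function('F')(t, P) = Rational(1, 2) (Function('F')(t, P) = Pow(Add(Add(1, 3), -2), -1) = Pow(Add(4, -2), -1) = Pow(2, -1) = Rational(1, 2))
n = 1 (n = Add(1, Mul(Rational(1, 2), Mul(Mul(Mul(-5, 0), Rational(1, 2)), Pow(-2, -1)))) = Add(1, Mul(Rational(1, 2), Mul(Mul(0, Rational(1, 2)), Rational(-1, 2)))) = Add(1, Mul(Rational(1, 2), Mul(0, Rational(-1, 2)))) = Add(1, Mul(Rational(1, 2), 0)) = Add(1, 0) = 1)
Mul(Mul(M, 14), n) = Mul(Mul(-16, 14), 1) = Mul(-224, 1) = -224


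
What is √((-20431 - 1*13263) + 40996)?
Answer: √7302 ≈ 85.452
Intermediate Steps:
√((-20431 - 1*13263) + 40996) = √((-20431 - 13263) + 40996) = √(-33694 + 40996) = √7302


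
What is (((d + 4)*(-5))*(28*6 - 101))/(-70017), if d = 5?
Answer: 1005/23339 ≈ 0.043061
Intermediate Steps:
(((d + 4)*(-5))*(28*6 - 101))/(-70017) = (((5 + 4)*(-5))*(28*6 - 101))/(-70017) = ((9*(-5))*(168 - 101))*(-1/70017) = -45*67*(-1/70017) = -3015*(-1/70017) = 1005/23339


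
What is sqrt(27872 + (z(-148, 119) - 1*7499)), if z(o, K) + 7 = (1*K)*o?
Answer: 9*sqrt(34) ≈ 52.479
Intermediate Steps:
z(o, K) = -7 + K*o (z(o, K) = -7 + (1*K)*o = -7 + K*o)
sqrt(27872 + (z(-148, 119) - 1*7499)) = sqrt(27872 + ((-7 + 119*(-148)) - 1*7499)) = sqrt(27872 + ((-7 - 17612) - 7499)) = sqrt(27872 + (-17619 - 7499)) = sqrt(27872 - 25118) = sqrt(2754) = 9*sqrt(34)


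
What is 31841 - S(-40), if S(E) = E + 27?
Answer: 31854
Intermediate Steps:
S(E) = 27 + E
31841 - S(-40) = 31841 - (27 - 40) = 31841 - 1*(-13) = 31841 + 13 = 31854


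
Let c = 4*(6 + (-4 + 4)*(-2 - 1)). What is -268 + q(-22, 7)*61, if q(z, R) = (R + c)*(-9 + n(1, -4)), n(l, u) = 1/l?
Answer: -15396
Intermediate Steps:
c = 24 (c = 4*(6 + 0*(-3)) = 4*(6 + 0) = 4*6 = 24)
q(z, R) = -192 - 8*R (q(z, R) = (R + 24)*(-9 + 1/1) = (24 + R)*(-9 + 1) = (24 + R)*(-8) = -192 - 8*R)
-268 + q(-22, 7)*61 = -268 + (-192 - 8*7)*61 = -268 + (-192 - 56)*61 = -268 - 248*61 = -268 - 15128 = -15396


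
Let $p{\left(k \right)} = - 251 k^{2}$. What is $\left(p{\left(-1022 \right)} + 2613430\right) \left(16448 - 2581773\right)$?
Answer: $665835372927550$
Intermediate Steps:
$\left(p{\left(-1022 \right)} + 2613430\right) \left(16448 - 2581773\right) = \left(- 251 \left(-1022\right)^{2} + 2613430\right) \left(16448 - 2581773\right) = \left(\left(-251\right) 1044484 + 2613430\right) \left(-2565325\right) = \left(-262165484 + 2613430\right) \left(-2565325\right) = \left(-259552054\right) \left(-2565325\right) = 665835372927550$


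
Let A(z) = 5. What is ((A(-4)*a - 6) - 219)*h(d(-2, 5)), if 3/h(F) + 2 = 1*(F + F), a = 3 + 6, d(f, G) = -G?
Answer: 45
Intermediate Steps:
a = 9
h(F) = 3/(-2 + 2*F) (h(F) = 3/(-2 + 1*(F + F)) = 3/(-2 + 1*(2*F)) = 3/(-2 + 2*F))
((A(-4)*a - 6) - 219)*h(d(-2, 5)) = ((5*9 - 6) - 219)*(3/(2*(-1 - 1*5))) = ((45 - 6) - 219)*(3/(2*(-1 - 5))) = (39 - 219)*((3/2)/(-6)) = -270*(-1)/6 = -180*(-¼) = 45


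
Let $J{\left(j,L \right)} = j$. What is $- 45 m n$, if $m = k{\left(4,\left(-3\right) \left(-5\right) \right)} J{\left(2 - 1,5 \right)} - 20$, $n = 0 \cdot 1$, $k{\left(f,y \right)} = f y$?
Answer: $0$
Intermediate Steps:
$n = 0$
$m = 40$ ($m = 4 \left(\left(-3\right) \left(-5\right)\right) \left(2 - 1\right) - 20 = 4 \cdot 15 \left(2 - 1\right) - 20 = 60 \cdot 1 - 20 = 60 - 20 = 40$)
$- 45 m n = \left(-45\right) 40 \cdot 0 = \left(-1800\right) 0 = 0$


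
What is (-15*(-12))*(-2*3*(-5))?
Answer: 5400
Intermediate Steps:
(-15*(-12))*(-2*3*(-5)) = 180*(-6*(-5)) = 180*30 = 5400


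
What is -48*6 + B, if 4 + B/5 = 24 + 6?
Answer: -158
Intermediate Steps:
B = 130 (B = -20 + 5*(24 + 6) = -20 + 5*30 = -20 + 150 = 130)
-48*6 + B = -48*6 + 130 = -288 + 130 = -158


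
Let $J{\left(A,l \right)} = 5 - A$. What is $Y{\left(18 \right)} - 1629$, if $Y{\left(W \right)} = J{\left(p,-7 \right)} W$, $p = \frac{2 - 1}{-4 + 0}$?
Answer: $- \frac{3069}{2} \approx -1534.5$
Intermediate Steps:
$p = - \frac{1}{4}$ ($p = 1 \frac{1}{-4} = 1 \left(- \frac{1}{4}\right) = - \frac{1}{4} \approx -0.25$)
$Y{\left(W \right)} = \frac{21 W}{4}$ ($Y{\left(W \right)} = \left(5 - - \frac{1}{4}\right) W = \left(5 + \frac{1}{4}\right) W = \frac{21 W}{4}$)
$Y{\left(18 \right)} - 1629 = \frac{21}{4} \cdot 18 - 1629 = \frac{189}{2} - 1629 = - \frac{3069}{2}$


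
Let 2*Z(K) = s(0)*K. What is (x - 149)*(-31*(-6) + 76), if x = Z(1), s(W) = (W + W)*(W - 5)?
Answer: -39038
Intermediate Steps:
s(W) = 2*W*(-5 + W) (s(W) = (2*W)*(-5 + W) = 2*W*(-5 + W))
Z(K) = 0 (Z(K) = ((2*0*(-5 + 0))*K)/2 = ((2*0*(-5))*K)/2 = (0*K)/2 = (1/2)*0 = 0)
x = 0
(x - 149)*(-31*(-6) + 76) = (0 - 149)*(-31*(-6) + 76) = -149*(186 + 76) = -149*262 = -39038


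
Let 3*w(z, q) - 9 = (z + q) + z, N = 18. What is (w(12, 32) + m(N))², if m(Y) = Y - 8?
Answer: 9025/9 ≈ 1002.8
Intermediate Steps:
m(Y) = -8 + Y
w(z, q) = 3 + q/3 + 2*z/3 (w(z, q) = 3 + ((z + q) + z)/3 = 3 + ((q + z) + z)/3 = 3 + (q + 2*z)/3 = 3 + (q/3 + 2*z/3) = 3 + q/3 + 2*z/3)
(w(12, 32) + m(N))² = ((3 + (⅓)*32 + (⅔)*12) + (-8 + 18))² = ((3 + 32/3 + 8) + 10)² = (65/3 + 10)² = (95/3)² = 9025/9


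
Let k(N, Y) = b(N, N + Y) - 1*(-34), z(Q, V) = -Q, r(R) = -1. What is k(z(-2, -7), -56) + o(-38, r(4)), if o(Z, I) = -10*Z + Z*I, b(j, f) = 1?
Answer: 453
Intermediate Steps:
o(Z, I) = -10*Z + I*Z
k(N, Y) = 35 (k(N, Y) = 1 - 1*(-34) = 1 + 34 = 35)
k(z(-2, -7), -56) + o(-38, r(4)) = 35 - 38*(-10 - 1) = 35 - 38*(-11) = 35 + 418 = 453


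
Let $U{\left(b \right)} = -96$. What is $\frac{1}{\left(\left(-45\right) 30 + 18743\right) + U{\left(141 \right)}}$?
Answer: $\frac{1}{17297} \approx 5.7813 \cdot 10^{-5}$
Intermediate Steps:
$\frac{1}{\left(\left(-45\right) 30 + 18743\right) + U{\left(141 \right)}} = \frac{1}{\left(\left(-45\right) 30 + 18743\right) - 96} = \frac{1}{\left(-1350 + 18743\right) - 96} = \frac{1}{17393 - 96} = \frac{1}{17297}$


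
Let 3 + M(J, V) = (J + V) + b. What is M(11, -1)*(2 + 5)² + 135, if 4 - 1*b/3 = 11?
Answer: -551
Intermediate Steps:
b = -21 (b = 12 - 3*11 = 12 - 33 = -21)
M(J, V) = -24 + J + V (M(J, V) = -3 + ((J + V) - 21) = -3 + (-21 + J + V) = -24 + J + V)
M(11, -1)*(2 + 5)² + 135 = (-24 + 11 - 1)*(2 + 5)² + 135 = -14*7² + 135 = -14*49 + 135 = -686 + 135 = -551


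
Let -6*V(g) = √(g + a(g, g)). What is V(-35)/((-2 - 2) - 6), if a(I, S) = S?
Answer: I*√70/60 ≈ 0.13944*I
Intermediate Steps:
V(g) = -√2*√g/6 (V(g) = -√(g + g)/6 = -√2*√g/6)
V(-35)/((-2 - 2) - 6) = (-√2*√(-35)/6)/((-2 - 2) - 6) = (-√2*I*√35/6)/(-4 - 6) = -I*√70/6/(-10) = -I*√70/6*(-⅒) = I*√70/60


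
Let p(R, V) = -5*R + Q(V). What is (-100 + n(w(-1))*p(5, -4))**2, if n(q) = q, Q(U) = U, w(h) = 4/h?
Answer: 256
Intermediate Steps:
p(R, V) = V - 5*R (p(R, V) = -5*R + V = V - 5*R)
(-100 + n(w(-1))*p(5, -4))**2 = (-100 + (4/(-1))*(-4 - 5*5))**2 = (-100 + (4*(-1))*(-4 - 25))**2 = (-100 - 4*(-29))**2 = (-100 + 116)**2 = 16**2 = 256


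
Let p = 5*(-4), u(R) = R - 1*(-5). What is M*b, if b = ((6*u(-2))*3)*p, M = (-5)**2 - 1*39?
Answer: 15120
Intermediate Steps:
u(R) = 5 + R (u(R) = R + 5 = 5 + R)
p = -20
M = -14 (M = 25 - 39 = -14)
b = -1080 (b = ((6*(5 - 2))*3)*(-20) = ((6*3)*3)*(-20) = (18*3)*(-20) = 54*(-20) = -1080)
M*b = -14*(-1080) = 15120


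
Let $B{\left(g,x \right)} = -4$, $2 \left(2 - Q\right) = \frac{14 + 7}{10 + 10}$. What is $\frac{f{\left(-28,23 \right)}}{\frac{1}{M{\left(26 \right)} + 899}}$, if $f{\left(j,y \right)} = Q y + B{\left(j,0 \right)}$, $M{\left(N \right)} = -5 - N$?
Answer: $\frac{259749}{10} \approx 25975.0$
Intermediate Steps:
$Q = \frac{59}{40}$ ($Q = 2 - \frac{\left(14 + 7\right) \frac{1}{10 + 10}}{2} = 2 - \frac{21 \cdot \frac{1}{20}}{2} = 2 - \frac{21}{40} = \frac{59}{40} \approx 1.475$)
$f{\left(j,y \right)} = -4 + \frac{59 y}{40}$ ($f{\left(j,y \right)} = \frac{59 y}{40} - 4 = -4 + \frac{59 y}{40}$)
$\frac{f{\left(-28,23 \right)}}{\frac{1}{M{\left(26 \right)} + 899}} = \frac{-4 + \frac{59}{40} \cdot 23}{\frac{1}{\left(-5 - 26\right) + 899}} = \frac{-4 + \frac{1357}{40}}{\frac{1}{\left(-5 - 26\right) + 899}} = \frac{1197}{40 \frac{1}{-31 + 899}} = \frac{1197}{40 \cdot \frac{1}{868}} = \frac{1197 \frac{1}{\frac{1}{868}}}{40} = \frac{1197}{40} \cdot 868 = \frac{259749}{10}$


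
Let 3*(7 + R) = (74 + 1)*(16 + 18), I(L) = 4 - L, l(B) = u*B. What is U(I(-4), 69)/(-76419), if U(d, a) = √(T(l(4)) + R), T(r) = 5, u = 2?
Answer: -4*√53/76419 ≈ -0.00038106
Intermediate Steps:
l(B) = 2*B
R = 843 (R = -7 + ((74 + 1)*(16 + 18))/3 = -7 + (75*34)/3 = -7 + (⅓)*2550 = -7 + 850 = 843)
U(d, a) = 4*√53 (U(d, a) = √(5 + 843) = √848 = 4*√53)
U(I(-4), 69)/(-76419) = (4*√53)/(-76419) = (4*√53)*(-1/76419) = -4*√53/76419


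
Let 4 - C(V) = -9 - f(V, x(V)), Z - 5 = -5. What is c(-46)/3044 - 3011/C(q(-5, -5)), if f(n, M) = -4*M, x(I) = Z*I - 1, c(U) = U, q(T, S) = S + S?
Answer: -4583133/25874 ≈ -177.13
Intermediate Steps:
Z = 0 (Z = 5 - 5 = 0)
q(T, S) = 2*S
x(I) = -1 (x(I) = 0*I - 1 = 0 - 1 = -1)
C(V) = 17 (C(V) = 4 - (-9 - (-4)*(-1)) = 4 - (-9 - 1*4) = 4 - (-9 - 4) = 4 - 1*(-13) = 4 + 13 = 17)
c(-46)/3044 - 3011/C(q(-5, -5)) = -46/3044 - 3011/17 = -46*1/3044 - 3011*1/17 = -23/1522 - 3011/17 = -4583133/25874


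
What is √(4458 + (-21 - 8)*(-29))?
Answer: √5299 ≈ 72.794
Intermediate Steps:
√(4458 + (-21 - 8)*(-29)) = √(4458 - 29*(-29)) = √(4458 + 841) = √5299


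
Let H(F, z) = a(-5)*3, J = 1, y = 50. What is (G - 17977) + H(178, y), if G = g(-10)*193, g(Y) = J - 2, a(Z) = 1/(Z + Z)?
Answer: -181703/10 ≈ -18170.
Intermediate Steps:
a(Z) = 1/(2*Z)
g(Y) = -1 (g(Y) = 1 - 2 = -1)
H(F, z) = -3/10 (H(F, z) = ((1/2)/(-5))*3 = ((1/2)*(-1/5))*3 = -1/10*3 = -3/10)
G = -193 (G = -1*193 = -193)
(G - 17977) + H(178, y) = (-193 - 17977) - 3/10 = -18170 - 3/10 = -181703/10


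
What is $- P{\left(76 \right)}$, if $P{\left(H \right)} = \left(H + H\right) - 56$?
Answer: $-96$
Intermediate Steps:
$P{\left(H \right)} = -56 + 2 H$ ($P{\left(H \right)} = 2 H - 56 = -56 + 2 H$)
$- P{\left(76 \right)} = - (-56 + 2 \cdot 76) = - (-56 + 152) = \left(-1\right) 96 = -96$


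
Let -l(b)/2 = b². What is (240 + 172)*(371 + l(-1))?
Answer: 152028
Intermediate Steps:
l(b) = -2*b²
(240 + 172)*(371 + l(-1)) = (240 + 172)*(371 - 2*(-1)²) = 412*(371 - 2*1) = 412*(371 - 2) = 412*369 = 152028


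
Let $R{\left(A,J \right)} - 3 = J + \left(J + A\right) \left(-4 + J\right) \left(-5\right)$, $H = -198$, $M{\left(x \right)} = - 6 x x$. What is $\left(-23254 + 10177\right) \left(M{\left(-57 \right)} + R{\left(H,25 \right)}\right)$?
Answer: $17013177$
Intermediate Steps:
$M{\left(x \right)} = - 6 x^{2}$
$R{\left(A,J \right)} = 3 + J - 5 \left(-4 + J\right) \left(A + J\right)$ ($R{\left(A,J \right)} = 3 + \left(J + \left(J + A\right) \left(-4 + J\right) \left(-5\right)\right) = 3 + \left(J + \left(A + J\right) \left(-4 + J\right) \left(-5\right)\right) = 3 + \left(J + \left(-4 + J\right) \left(A + J\right) \left(-5\right)\right) = 3 + \left(J - 5 \left(-4 + J\right) \left(A + J\right)\right) = 3 + J - 5 \left(-4 + J\right) \left(A + J\right)$)
$\left(-23254 + 10177\right) \left(M{\left(-57 \right)} + R{\left(H,25 \right)}\right) = \left(-23254 + 10177\right) \left(- 6 \left(-57\right)^{2} + \left(3 - 5 \cdot 25^{2} + 20 \left(-198\right) + 21 \cdot 25 - \left(-990\right) 25\right)\right) = - 13077 \left(\left(-6\right) 3249 + \left(3 - 3125 - 3960 + 525 + 24750\right)\right) = - 13077 \left(-19494 + \left(3 - 3125 - 3960 + 525 + 24750\right)\right) = - 13077 \left(-19494 + 18193\right) = \left(-13077\right) \left(-1301\right) = 17013177$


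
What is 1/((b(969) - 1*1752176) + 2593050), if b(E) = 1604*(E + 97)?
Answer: 1/2550738 ≈ 3.9204e-7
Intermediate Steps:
b(E) = 155588 + 1604*E (b(E) = 1604*(97 + E) = 155588 + 1604*E)
1/((b(969) - 1*1752176) + 2593050) = 1/(((155588 + 1604*969) - 1*1752176) + 2593050) = 1/(((155588 + 1554276) - 1752176) + 2593050) = 1/((1709864 - 1752176) + 2593050) = 1/(-42312 + 2593050) = 1/2550738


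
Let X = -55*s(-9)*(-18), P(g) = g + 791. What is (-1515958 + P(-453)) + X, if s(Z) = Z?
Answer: -1524530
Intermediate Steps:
P(g) = 791 + g
X = -8910 (X = -55*(-9)*(-18) = 495*(-18) = -8910)
(-1515958 + P(-453)) + X = (-1515958 + (791 - 453)) - 8910 = (-1515958 + 338) - 8910 = -1515620 - 8910 = -1524530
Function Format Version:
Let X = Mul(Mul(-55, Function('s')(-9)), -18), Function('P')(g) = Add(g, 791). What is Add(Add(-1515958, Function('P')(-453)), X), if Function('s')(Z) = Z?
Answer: -1524530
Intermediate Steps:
Function('P')(g) = Add(791, g)
X = -8910 (X = Mul(Mul(-55, -9), -18) = Mul(495, -18) = -8910)
Add(Add(-1515958, Function('P')(-453)), X) = Add(Add(-1515958, Add(791, -453)), -8910) = Add(Add(-1515958, 338), -8910) = Add(-1515620, -8910) = -1524530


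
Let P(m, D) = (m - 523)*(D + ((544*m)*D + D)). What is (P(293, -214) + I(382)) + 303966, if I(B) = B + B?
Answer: 7845677410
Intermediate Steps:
I(B) = 2*B
P(m, D) = (-523 + m)*(2*D + 544*D*m) (P(m, D) = (-523 + m)*(D + (544*D*m + D)) = (-523 + m)*(D + (D + 544*D*m)) = (-523 + m)*(2*D + 544*D*m))
(P(293, -214) + I(382)) + 303966 = (2*(-214)*(-523 - 142255*293 + 272*293**2) + 2*382) + 303966 = (2*(-214)*(-523 - 41680715 + 272*85849) + 764) + 303966 = (2*(-214)*(-523 - 41680715 + 23350928) + 764) + 303966 = (2*(-214)*(-18330310) + 764) + 303966 = (7845372680 + 764) + 303966 = 7845373444 + 303966 = 7845677410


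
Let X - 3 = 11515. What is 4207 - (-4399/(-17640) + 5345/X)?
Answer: 427311436579/101588760 ≈ 4206.3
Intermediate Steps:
X = 11518 (X = 3 + 11515 = 11518)
4207 - (-4399/(-17640) + 5345/X) = 4207 - (-4399/(-17640) + 5345/11518) = 4207 - (-4399*(-1/17640) + 5345*(1/11518)) = 4207 - (4399/17640 + 5345/11518) = 4207 - 1*72476741/101588760 = 4207 - 72476741/101588760 = 427311436579/101588760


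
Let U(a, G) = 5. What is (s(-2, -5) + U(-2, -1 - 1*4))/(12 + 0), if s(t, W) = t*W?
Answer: 5/4 ≈ 1.2500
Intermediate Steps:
s(t, W) = W*t
(s(-2, -5) + U(-2, -1 - 1*4))/(12 + 0) = (-5*(-2) + 5)/(12 + 0) = (10 + 5)/12 = (1/12)*15 = 5/4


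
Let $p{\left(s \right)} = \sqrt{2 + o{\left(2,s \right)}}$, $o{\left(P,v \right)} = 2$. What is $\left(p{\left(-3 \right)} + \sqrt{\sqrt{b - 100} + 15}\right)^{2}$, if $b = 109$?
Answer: $22 + 12 \sqrt{2} \approx 38.971$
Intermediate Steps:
$p{\left(s \right)} = 2$ ($p{\left(s \right)} = \sqrt{2 + 2} = \sqrt{4} = 2$)
$\left(p{\left(-3 \right)} + \sqrt{\sqrt{b - 100} + 15}\right)^{2} = \left(2 + \sqrt{\sqrt{109 - 100} + 15}\right)^{2} = \left(2 + \sqrt{\sqrt{9} + 15}\right)^{2} = \left(2 + \sqrt{3 + 15}\right)^{2} = \left(2 + \sqrt{18}\right)^{2} = \left(2 + 3 \sqrt{2}\right)^{2}$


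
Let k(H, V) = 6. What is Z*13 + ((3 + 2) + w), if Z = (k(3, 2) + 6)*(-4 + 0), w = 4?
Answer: -615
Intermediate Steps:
Z = -48 (Z = (6 + 6)*(-4 + 0) = 12*(-4) = -48)
Z*13 + ((3 + 2) + w) = -48*13 + ((3 + 2) + 4) = -624 + (5 + 4) = -624 + 9 = -615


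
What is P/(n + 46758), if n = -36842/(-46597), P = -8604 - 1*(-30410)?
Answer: 508047091/1089409684 ≈ 0.46635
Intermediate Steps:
P = 21806 (P = -8604 + 30410 = 21806)
n = 36842/46597 (n = -36842*(-1/46597) = 36842/46597 ≈ 0.79065)
P/(n + 46758) = 21806/(36842/46597 + 46758) = 21806/(2178819368/46597) = 21806*(46597/2178819368) = 508047091/1089409684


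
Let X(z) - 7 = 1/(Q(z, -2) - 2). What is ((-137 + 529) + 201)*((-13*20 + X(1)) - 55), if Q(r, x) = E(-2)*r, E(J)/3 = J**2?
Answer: -1825847/10 ≈ -1.8258e+5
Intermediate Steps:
E(J) = 3*J**2
Q(r, x) = 12*r (Q(r, x) = (3*(-2)**2)*r = (3*4)*r = 12*r)
X(z) = 7 + 1/(-2 + 12*z) (X(z) = 7 + 1/(12*z - 2) = 7 + 1/(-2 + 12*z))
((-137 + 529) + 201)*((-13*20 + X(1)) - 55) = ((-137 + 529) + 201)*((-13*20 + (-13 + 84*1)/(2*(-1 + 6*1))) - 55) = (392 + 201)*((-260 + (-13 + 84)/(2*(-1 + 6))) - 55) = 593*((-260 + (1/2)*71/5) - 55) = 593*((-260 + (1/2)*(1/5)*71) - 55) = 593*((-260 + 71/10) - 55) = 593*(-2529/10 - 55) = 593*(-3079/10) = -1825847/10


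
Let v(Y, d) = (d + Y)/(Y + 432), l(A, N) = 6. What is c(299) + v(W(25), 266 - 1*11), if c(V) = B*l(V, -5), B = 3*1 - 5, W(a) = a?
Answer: -5204/457 ≈ -11.387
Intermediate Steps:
B = -2 (B = 3 - 5 = -2)
c(V) = -12 (c(V) = -2*6 = -12)
v(Y, d) = (Y + d)/(432 + Y)
c(299) + v(W(25), 266 - 1*11) = -12 + (25 + (266 - 1*11))/(432 + 25) = -12 + (25 + (266 - 11))/457 = -12 + (25 + 255)/457 = -12 + (1/457)*280 = -12 + 280/457 = -5204/457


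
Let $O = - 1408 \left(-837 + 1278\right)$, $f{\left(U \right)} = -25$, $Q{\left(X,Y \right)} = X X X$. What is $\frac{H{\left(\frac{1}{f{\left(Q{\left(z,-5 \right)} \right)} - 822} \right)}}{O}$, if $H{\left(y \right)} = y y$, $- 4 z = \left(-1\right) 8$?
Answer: $- \frac{1}{445459335552} \approx -2.2449 \cdot 10^{-12}$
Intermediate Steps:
$z = 2$ ($z = - \frac{\left(-1\right) 8}{4} = \left(- \frac{1}{4}\right) \left(-8\right) = 2$)
$Q{\left(X,Y \right)} = X^{3}$ ($Q{\left(X,Y \right)} = X^{2} X = X^{3}$)
$H{\left(y \right)} = y^{2}$
$O = -620928$ ($O = \left(-1408\right) 441 = -620928$)
$\frac{H{\left(\frac{1}{f{\left(Q{\left(z,-5 \right)} \right)} - 822} \right)}}{O} = \frac{\left(\frac{1}{-25 - 822}\right)^{2}}{-620928} = \left(\frac{1}{-847}\right)^{2} \left(- \frac{1}{620928}\right) = \left(- \frac{1}{847}\right)^{2} \left(- \frac{1}{620928}\right) = \frac{1}{717409} \left(- \frac{1}{620928}\right) = - \frac{1}{445459335552}$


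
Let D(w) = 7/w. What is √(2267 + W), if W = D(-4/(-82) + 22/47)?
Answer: √565583829/498 ≈ 47.755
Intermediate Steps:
W = 13489/996 (W = 7/(-4/(-82) + 22/47) = 7/(-4*(-1/82) + 22*(1/47)) = 7/(2/41 + 22/47) = 7/(996/1927) = 7*(1927/996) = 13489/996 ≈ 13.543)
√(2267 + W) = √(2267 + 13489/996) = √(2271421/996) = √565583829/498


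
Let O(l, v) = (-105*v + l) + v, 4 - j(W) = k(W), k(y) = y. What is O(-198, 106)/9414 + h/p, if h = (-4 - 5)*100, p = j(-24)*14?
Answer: -1608953/461286 ≈ -3.4880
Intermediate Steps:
j(W) = 4 - W
O(l, v) = l - 104*v (O(l, v) = (l - 105*v) + v = l - 104*v)
p = 392 (p = (4 - 1*(-24))*14 = (4 + 24)*14 = 28*14 = 392)
h = -900 (h = -9*100 = -900)
O(-198, 106)/9414 + h/p = (-198 - 104*106)/9414 - 900/392 = (-198 - 11024)*(1/9414) - 900*1/392 = -11222*1/9414 - 225/98 = -5611/4707 - 225/98 = -1608953/461286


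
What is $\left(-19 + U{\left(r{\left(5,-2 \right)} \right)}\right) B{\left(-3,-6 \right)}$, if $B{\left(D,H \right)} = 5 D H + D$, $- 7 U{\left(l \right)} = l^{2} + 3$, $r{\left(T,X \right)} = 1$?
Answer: $- \frac{11919}{7} \approx -1702.7$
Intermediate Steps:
$U{\left(l \right)} = - \frac{3}{7} - \frac{l^{2}}{7}$ ($U{\left(l \right)} = - \frac{l^{2} + 3}{7} = - \frac{3 + l^{2}}{7} = - \frac{3}{7} - \frac{l^{2}}{7}$)
$B{\left(D,H \right)} = D + 5 D H$ ($B{\left(D,H \right)} = 5 D H + D = D + 5 D H$)
$\left(-19 + U{\left(r{\left(5,-2 \right)} \right)}\right) B{\left(-3,-6 \right)} = \left(-19 - \left(\frac{3}{7} + \frac{1^{2}}{7}\right)\right) \left(- 3 \left(1 + 5 \left(-6\right)\right)\right) = \left(-19 - \frac{4}{7}\right) \left(- 3 \left(1 - 30\right)\right) = \left(-19 - \frac{4}{7}\right) \left(\left(-3\right) \left(-29\right)\right) = \left(-19 - \frac{4}{7}\right) 87 = \left(- \frac{137}{7}\right) 87 = - \frac{11919}{7}$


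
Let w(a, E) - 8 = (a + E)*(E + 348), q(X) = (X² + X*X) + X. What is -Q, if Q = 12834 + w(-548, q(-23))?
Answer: -686363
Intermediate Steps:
q(X) = X + 2*X² (q(X) = (X² + X²) + X = 2*X² + X = X + 2*X²)
w(a, E) = 8 + (348 + E)*(E + a) (w(a, E) = 8 + (a + E)*(E + 348) = 8 + (E + a)*(348 + E) = 8 + (348 + E)*(E + a))
Q = 686363 (Q = 12834 + (8 + (-23*(1 + 2*(-23)))² + 348*(-23*(1 + 2*(-23))) + 348*(-548) - 23*(1 + 2*(-23))*(-548)) = 12834 + (8 + (-23*(1 - 46))² + 348*(-23*(1 - 46)) - 190704 - 23*(1 - 46)*(-548)) = 12834 + (8 + (-23*(-45))² + 348*(-23*(-45)) - 190704 - 23*(-45)*(-548)) = 12834 + (8 + 1035² + 348*1035 - 190704 + 1035*(-548)) = 12834 + (8 + 1071225 + 360180 - 190704 - 567180) = 12834 + 673529 = 686363)
-Q = -1*686363 = -686363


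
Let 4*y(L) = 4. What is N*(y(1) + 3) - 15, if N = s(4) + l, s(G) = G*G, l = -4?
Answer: 33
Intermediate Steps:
s(G) = G²
y(L) = 1 (y(L) = (¼)*4 = 1)
N = 12 (N = 4² - 4 = 16 - 4 = 12)
N*(y(1) + 3) - 15 = 12*(1 + 3) - 15 = 12*4 - 15 = 48 - 15 = 33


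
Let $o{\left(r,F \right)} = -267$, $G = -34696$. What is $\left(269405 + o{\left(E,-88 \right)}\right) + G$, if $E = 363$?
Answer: $234442$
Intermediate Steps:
$\left(269405 + o{\left(E,-88 \right)}\right) + G = \left(269405 - 267\right) - 34696 = 269138 - 34696 = 234442$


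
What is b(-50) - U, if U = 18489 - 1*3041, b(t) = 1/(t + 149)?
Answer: -1529351/99 ≈ -15448.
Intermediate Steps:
b(t) = 1/(149 + t)
U = 15448 (U = 18489 - 3041 = 15448)
b(-50) - U = 1/(149 - 50) - 1*15448 = 1/99 - 15448 = -1529351/99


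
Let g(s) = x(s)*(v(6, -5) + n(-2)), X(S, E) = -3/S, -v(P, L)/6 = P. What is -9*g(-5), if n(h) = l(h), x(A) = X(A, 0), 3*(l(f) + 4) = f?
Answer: 1098/5 ≈ 219.60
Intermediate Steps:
v(P, L) = -6*P
l(f) = -4 + f/3
x(A) = -3/A
n(h) = -4 + h/3
g(s) = 122/s (g(s) = (-3/s)*(-6*6 + (-4 + (⅓)*(-2))) = (-3/s)*(-36 + (-4 - ⅔)) = (-3/s)*(-36 - 14/3) = -3/s*(-122/3) = 122/s)
-9*g(-5) = -1098/(-5) = -1098*(-1)/5 = -9*(-122/5) = 1098/5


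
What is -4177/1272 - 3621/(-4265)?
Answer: -13208993/5425080 ≈ -2.4348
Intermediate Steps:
-4177/1272 - 3621/(-4265) = -4177*1/1272 - 3621*(-1/4265) = -4177/1272 + 3621/4265 = -13208993/5425080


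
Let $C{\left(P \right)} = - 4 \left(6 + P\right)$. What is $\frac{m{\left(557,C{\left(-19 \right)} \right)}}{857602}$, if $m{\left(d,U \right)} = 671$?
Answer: $\frac{671}{857602} \approx 0.00078241$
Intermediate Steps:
$C{\left(P \right)} = -24 - 4 P$
$\frac{m{\left(557,C{\left(-19 \right)} \right)}}{857602} = \frac{671}{857602}$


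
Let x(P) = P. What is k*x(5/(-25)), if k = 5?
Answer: -1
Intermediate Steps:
k*x(5/(-25)) = 5*(5/(-25)) = 5*(5*(-1/25)) = 5*(-⅕) = -1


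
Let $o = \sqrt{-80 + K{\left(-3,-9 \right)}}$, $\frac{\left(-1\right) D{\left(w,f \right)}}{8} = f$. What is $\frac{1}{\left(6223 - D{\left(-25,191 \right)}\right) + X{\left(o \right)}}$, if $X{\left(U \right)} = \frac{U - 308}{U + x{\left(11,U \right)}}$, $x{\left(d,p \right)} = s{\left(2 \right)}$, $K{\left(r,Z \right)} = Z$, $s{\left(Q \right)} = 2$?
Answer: $\frac{5809}{44993383} - \frac{5 i \sqrt{89}}{89986766} \approx 0.00012911 - 5.2419 \cdot 10^{-7} i$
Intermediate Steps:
$x{\left(d,p \right)} = 2$
$D{\left(w,f \right)} = - 8 f$
$o = i \sqrt{89}$ ($o = \sqrt{-80 - 9} = \sqrt{-89} = i \sqrt{89} \approx 9.434 i$)
$X{\left(U \right)} = \frac{-308 + U}{2 + U}$ ($X{\left(U \right)} = \frac{U - 308}{U + 2} = \frac{-308 + U}{2 + U}$)
$\frac{1}{\left(6223 - D{\left(-25,191 \right)}\right) + X{\left(o \right)}} = \frac{1}{\left(6223 - \left(-8\right) 191\right) + \frac{-308 + i \sqrt{89}}{2 + i \sqrt{89}}} = \frac{1}{\left(6223 - -1528\right) + \frac{-308 + i \sqrt{89}}{2 + i \sqrt{89}}} = \frac{1}{\left(6223 + 1528\right) + \frac{-308 + i \sqrt{89}}{2 + i \sqrt{89}}} = \frac{1}{7751 + \frac{-308 + i \sqrt{89}}{2 + i \sqrt{89}}}$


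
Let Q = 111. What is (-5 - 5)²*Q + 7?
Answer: 11107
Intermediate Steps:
(-5 - 5)²*Q + 7 = (-5 - 5)²*111 + 7 = (-10)²*111 + 7 = 100*111 + 7 = 11100 + 7 = 11107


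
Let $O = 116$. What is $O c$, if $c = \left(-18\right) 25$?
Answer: $-52200$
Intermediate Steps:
$c = -450$
$O c = 116 \left(-450\right) = -52200$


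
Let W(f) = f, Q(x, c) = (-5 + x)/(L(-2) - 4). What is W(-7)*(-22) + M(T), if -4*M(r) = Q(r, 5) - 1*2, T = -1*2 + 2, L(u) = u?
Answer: 3703/24 ≈ 154.29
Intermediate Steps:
Q(x, c) = ⅚ - x/6 (Q(x, c) = (-5 + x)/(-2 - 4) = (-5 + x)/(-6) = (-5 + x)*(-⅙) = ⅚ - x/6)
T = 0 (T = -2 + 2 = 0)
M(r) = 7/24 + r/24 (M(r) = -((⅚ - r/6) - 1*2)/4 = -((⅚ - r/6) - 2)/4 = -(-7/6 - r/6)/4 = 7/24 + r/24)
W(-7)*(-22) + M(T) = -7*(-22) + (7/24 + (1/24)*0) = 154 + (7/24 + 0) = 154 + 7/24 = 3703/24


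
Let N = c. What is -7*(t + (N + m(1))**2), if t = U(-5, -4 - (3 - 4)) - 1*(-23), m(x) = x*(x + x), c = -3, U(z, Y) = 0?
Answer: -168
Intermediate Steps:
N = -3
m(x) = 2*x**2 (m(x) = x*(2*x) = 2*x**2)
t = 23 (t = 0 - 1*(-23) = 0 + 23 = 23)
-7*(t + (N + m(1))**2) = -7*(23 + (-3 + 2*1**2)**2) = -7*(23 + (-3 + 2*1)**2) = -7*(23 + (-3 + 2)**2) = -7*(23 + (-1)**2) = -7*(23 + 1) = -7*24 = -168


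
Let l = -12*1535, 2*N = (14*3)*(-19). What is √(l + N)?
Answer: 3*I*√2091 ≈ 137.18*I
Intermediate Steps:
N = -399 (N = ((14*3)*(-19))/2 = (42*(-19))/2 = (½)*(-798) = -399)
l = -18420
√(l + N) = √(-18420 - 399) = √(-18819) = 3*I*√2091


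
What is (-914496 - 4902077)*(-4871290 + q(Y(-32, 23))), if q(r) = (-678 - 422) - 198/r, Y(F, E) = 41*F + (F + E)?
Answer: 37437947458138416/1321 ≈ 2.8341e+13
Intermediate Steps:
Y(F, E) = E + 42*F (Y(F, E) = 41*F + (E + F) = E + 42*F)
q(r) = -1100 - 198/r
(-914496 - 4902077)*(-4871290 + q(Y(-32, 23))) = (-914496 - 4902077)*(-4871290 + (-1100 - 198/(23 + 42*(-32)))) = -5816573*(-4871290 + (-1100 - 198/(23 - 1344))) = -5816573*(-4871290 + (-1100 - 198/(-1321))) = -5816573*(-4871290 + (-1100 - 198*(-1/1321))) = -5816573*(-4871290 + (-1100 + 198/1321)) = -5816573*(-4871290 - 1452902/1321) = -5816573*(-6436426992/1321) = 37437947458138416/1321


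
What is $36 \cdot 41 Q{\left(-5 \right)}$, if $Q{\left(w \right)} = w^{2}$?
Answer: $36900$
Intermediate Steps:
$36 \cdot 41 Q{\left(-5 \right)} = 36 \cdot 41 \left(-5\right)^{2} = 1476 \cdot 25 = 36900$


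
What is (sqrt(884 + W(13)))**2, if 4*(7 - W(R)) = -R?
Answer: 3577/4 ≈ 894.25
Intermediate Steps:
W(R) = 7 + R/4 (W(R) = 7 - (-1)*R/4 = 7 + R/4)
(sqrt(884 + W(13)))**2 = (sqrt(884 + (7 + (1/4)*13)))**2 = (sqrt(884 + (7 + 13/4)))**2 = (sqrt(884 + 41/4))**2 = (sqrt(3577/4))**2 = (7*sqrt(73)/2)**2 = 3577/4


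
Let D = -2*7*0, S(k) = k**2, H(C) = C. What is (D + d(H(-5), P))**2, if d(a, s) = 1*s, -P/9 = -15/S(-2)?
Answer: 18225/16 ≈ 1139.1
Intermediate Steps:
P = 135/4 (P = -(-135)/((-2)**2) = -(-135)/4 = -9*(-15/4) = 135/4 ≈ 33.750)
d(a, s) = s
D = 0 (D = -14*0 = 0)
(D + d(H(-5), P))**2 = (0 + 135/4)**2 = (135/4)**2 = 18225/16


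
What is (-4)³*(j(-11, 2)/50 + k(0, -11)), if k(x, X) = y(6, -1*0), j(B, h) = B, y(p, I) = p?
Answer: -9248/25 ≈ -369.92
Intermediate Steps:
k(x, X) = 6
(-4)³*(j(-11, 2)/50 + k(0, -11)) = (-4)³*(-11/50 + 6) = -64*(-11*1/50 + 6) = -64*(-11/50 + 6) = -64*289/50 = -9248/25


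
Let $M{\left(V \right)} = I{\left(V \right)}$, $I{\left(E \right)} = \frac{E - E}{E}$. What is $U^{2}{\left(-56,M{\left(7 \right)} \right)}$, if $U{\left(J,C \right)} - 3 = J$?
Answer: $2809$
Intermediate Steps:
$I{\left(E \right)} = 0$ ($I{\left(E \right)} = \frac{0}{E} = 0$)
$M{\left(V \right)} = 0$
$U{\left(J,C \right)} = 3 + J$
$U^{2}{\left(-56,M{\left(7 \right)} \right)} = \left(3 - 56\right)^{2} = \left(-53\right)^{2} = 2809$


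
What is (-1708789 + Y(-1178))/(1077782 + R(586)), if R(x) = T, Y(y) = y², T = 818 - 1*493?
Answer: -107035/359369 ≈ -0.29784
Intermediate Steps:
T = 325 (T = 818 - 493 = 325)
R(x) = 325
(-1708789 + Y(-1178))/(1077782 + R(586)) = (-1708789 + (-1178)²)/(1077782 + 325) = (-1708789 + 1387684)/1078107 = -321105*1/1078107 = -107035/359369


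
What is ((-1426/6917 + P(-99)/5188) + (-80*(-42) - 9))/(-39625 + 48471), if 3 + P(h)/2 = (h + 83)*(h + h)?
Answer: 60144174259/158721106508 ≈ 0.37893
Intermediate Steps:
P(h) = -6 + 4*h*(83 + h) (P(h) = -6 + 2*((h + 83)*(h + h)) = -6 + 2*((83 + h)*(2*h)) = -6 + 2*(2*h*(83 + h)) = -6 + 4*h*(83 + h))
((-1426/6917 + P(-99)/5188) + (-80*(-42) - 9))/(-39625 + 48471) = ((-1426/6917 + (-6 + 4*(-99)² + 332*(-99))/5188) + (-80*(-42) - 9))/(-39625 + 48471) = ((-1426*1/6917 + (-6 + 4*9801 - 32868)*(1/5188)) + (3360 - 9))/8846 = ((-1426/6917 + (-6 + 39204 - 32868)*(1/5188)) + 3351)*(1/8846) = ((-1426/6917 + 6330*(1/5188)) + 3351)*(1/8846) = ((-1426/6917 + 3165/2594) + 3351)*(1/8846) = (18193261/17942698 + 3351)*(1/8846) = (60144174259/17942698)*(1/8846) = 60144174259/158721106508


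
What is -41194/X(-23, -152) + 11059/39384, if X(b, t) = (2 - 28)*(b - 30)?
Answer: -803572597/27135576 ≈ -29.613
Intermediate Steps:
X(b, t) = 780 - 26*b (X(b, t) = -26*(-30 + b) = 780 - 26*b)
-41194/X(-23, -152) + 11059/39384 = -41194/(780 - 26*(-23)) + 11059/39384 = -41194/(780 + 598) + 11059*(1/39384) = -41194/1378 + 11059/39384 = -41194*1/1378 + 11059/39384 = -20597/689 + 11059/39384 = -803572597/27135576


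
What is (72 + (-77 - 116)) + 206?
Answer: 85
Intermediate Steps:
(72 + (-77 - 116)) + 206 = (72 - 193) + 206 = -121 + 206 = 85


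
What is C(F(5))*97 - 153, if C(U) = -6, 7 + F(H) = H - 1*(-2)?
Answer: -735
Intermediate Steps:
F(H) = -5 + H (F(H) = -7 + (H - 1*(-2)) = -7 + (H + 2) = -7 + (2 + H) = -5 + H)
C(F(5))*97 - 153 = -6*97 - 153 = -582 - 153 = -735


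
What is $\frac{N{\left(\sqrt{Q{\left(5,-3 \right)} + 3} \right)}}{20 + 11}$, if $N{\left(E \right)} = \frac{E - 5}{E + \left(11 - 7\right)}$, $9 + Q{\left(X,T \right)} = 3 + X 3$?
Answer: $- \frac{8}{31} + \frac{9 \sqrt{3}}{62} \approx -0.0066378$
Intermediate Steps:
$Q{\left(X,T \right)} = -6 + 3 X$ ($Q{\left(X,T \right)} = -9 + \left(3 + X 3\right) = -9 + \left(3 + 3 X\right) = -6 + 3 X$)
$N{\left(E \right)} = \frac{-5 + E}{4 + E}$ ($N{\left(E \right)} = \frac{E - 5}{E + 4} = \frac{-5 + E}{4 + E}$)
$\frac{N{\left(\sqrt{Q{\left(5,-3 \right)} + 3} \right)}}{20 + 11} = \frac{\frac{1}{4 + \sqrt{\left(-6 + 3 \cdot 5\right) + 3}} \left(-5 + \sqrt{\left(-6 + 3 \cdot 5\right) + 3}\right)}{20 + 11} = \frac{\frac{1}{4 + \sqrt{\left(-6 + 15\right) + 3}} \left(-5 + \sqrt{\left(-6 + 15\right) + 3}\right)}{31} = \frac{\frac{1}{4 + \sqrt{9 + 3}} \left(-5 + \sqrt{9 + 3}\right)}{31} = \frac{\frac{1}{4 + \sqrt{12}} \left(-5 + \sqrt{12}\right)}{31} = \frac{\frac{1}{4 + 2 \sqrt{3}} \left(-5 + 2 \sqrt{3}\right)}{31} = \frac{-5 + 2 \sqrt{3}}{31 \left(4 + 2 \sqrt{3}\right)}$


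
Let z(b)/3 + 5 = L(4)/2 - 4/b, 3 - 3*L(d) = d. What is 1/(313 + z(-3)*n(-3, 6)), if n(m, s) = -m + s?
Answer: 2/419 ≈ 0.0047733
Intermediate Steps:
n(m, s) = s - m
L(d) = 1 - d/3
z(b) = -31/2 - 12/b (z(b) = -15 + 3*((1 - 1/3*4)/2 - 4/b) = -15 + 3*((1 - 4/3)*(1/2) - 4/b) = -15 + 3*(-1/3*1/2 - 4/b) = -15 + 3*(-1/6 - 4/b) = -15 + (-1/2 - 12/b) = -31/2 - 12/b)
1/(313 + z(-3)*n(-3, 6)) = 1/(313 + (-31/2 - 12/(-3))*(6 - 1*(-3))) = 1/(313 + (-31/2 - 12*(-1/3))*(6 + 3)) = 1/(313 + (-31/2 + 4)*9) = 1/(313 - 23/2*9) = 1/(313 - 207/2) = 1/(419/2) = 2/419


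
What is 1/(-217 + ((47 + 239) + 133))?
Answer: 1/202 ≈ 0.0049505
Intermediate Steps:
1/(-217 + ((47 + 239) + 133)) = 1/(-217 + (286 + 133)) = 1/(-217 + 419) = 1/202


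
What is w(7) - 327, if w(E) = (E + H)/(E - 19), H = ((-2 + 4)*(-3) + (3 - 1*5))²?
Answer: -3995/12 ≈ -332.92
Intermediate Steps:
H = 64 (H = (2*(-3) + (3 - 5))² = (-6 - 2)² = (-8)² = 64)
w(E) = (64 + E)/(-19 + E) (w(E) = (E + 64)/(E - 19) = (64 + E)/(-19 + E))
w(7) - 327 = (64 + 7)/(-19 + 7) - 327 = 71/(-12) - 327 = -1/12*71 - 327 = -71/12 - 327 = -3995/12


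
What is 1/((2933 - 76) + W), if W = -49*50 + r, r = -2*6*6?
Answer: 1/335 ≈ 0.0029851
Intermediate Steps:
r = -72 (r = -12*6 = -72)
W = -2522 (W = -49*50 - 72 = -2450 - 72 = -2522)
1/((2933 - 76) + W) = 1/((2933 - 76) - 2522) = 1/(2857 - 2522) = 1/335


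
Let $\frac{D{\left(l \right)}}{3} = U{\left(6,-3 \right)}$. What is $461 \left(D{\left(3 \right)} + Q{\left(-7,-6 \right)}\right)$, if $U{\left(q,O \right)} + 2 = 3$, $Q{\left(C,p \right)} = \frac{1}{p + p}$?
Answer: $\frac{16135}{12} \approx 1344.6$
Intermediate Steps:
$Q{\left(C,p \right)} = \frac{1}{2 p}$
$U{\left(q,O \right)} = 1$ ($U{\left(q,O \right)} = -2 + 3 = 1$)
$D{\left(l \right)} = 3$ ($D{\left(l \right)} = 3 \cdot 1 = 3$)
$461 \left(D{\left(3 \right)} + Q{\left(-7,-6 \right)}\right) = 461 \left(3 + \frac{1}{2 \left(-6\right)}\right) = 461 \left(3 + \frac{1}{2} \left(- \frac{1}{6}\right)\right) = 461 \left(3 - \frac{1}{12}\right) = 461 \cdot \frac{35}{12} = \frac{16135}{12}$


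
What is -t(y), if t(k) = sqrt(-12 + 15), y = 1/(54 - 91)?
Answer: -sqrt(3) ≈ -1.7320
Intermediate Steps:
y = -1/37 (y = 1/(-37) = -1/37 ≈ -0.027027)
t(k) = sqrt(3)
-t(y) = -sqrt(3)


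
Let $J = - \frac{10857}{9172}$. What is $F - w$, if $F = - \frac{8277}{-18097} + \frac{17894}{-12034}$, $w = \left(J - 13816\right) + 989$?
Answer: $\frac{12810938815726749}{998735860628} \approx 12827.0$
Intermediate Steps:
$J = - \frac{10857}{9172}$ ($J = \left(-10857\right) \frac{1}{9172} = - \frac{10857}{9172} \approx -1.1837$)
$w = - \frac{117660101}{9172}$ ($w = \left(- \frac{10857}{9172} - 13816\right) + 989 = - \frac{126731209}{9172} + 989 = - \frac{117660101}{9172} \approx -12828.0$)
$F = - \frac{112111150}{108889649}$ ($F = \left(-8277\right) \left(- \frac{1}{18097}\right) + 17894 \left(- \frac{1}{12034}\right) = \frac{8277}{18097} - \frac{8947}{6017} = - \frac{112111150}{108889649} \approx -1.0296$)
$F - w = - \frac{112111150}{108889649} - - \frac{117660101}{9172} = - \frac{112111150}{108889649} + \frac{117660101}{9172} = \frac{12810938815726749}{998735860628}$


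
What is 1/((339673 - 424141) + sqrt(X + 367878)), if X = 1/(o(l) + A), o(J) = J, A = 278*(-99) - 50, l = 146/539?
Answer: -1255292631816/106026590929680191 - sqrt(81247377831808815914)/106026590929680191 ≈ -1.1924e-5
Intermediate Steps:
l = 146/539 (l = 146*(1/539) = 146/539 ≈ 0.27087)
A = -27572 (A = -27522 - 50 = -27572)
X = -539/14861162 (X = 1/(146/539 - 27572) = 1/(-14861162/539) = -539/14861162 ≈ -3.6269e-5)
1/((339673 - 424141) + sqrt(X + 367878)) = 1/((339673 - 424141) + sqrt(-539/14861162 + 367878)) = 1/(-84468 + sqrt(5467094553697/14861162)) = 1/(-84468 + sqrt(81247377831808815914)/14861162)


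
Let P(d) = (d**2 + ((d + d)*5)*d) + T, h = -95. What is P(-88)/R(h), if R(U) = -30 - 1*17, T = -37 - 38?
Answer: -85109/47 ≈ -1810.8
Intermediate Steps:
T = -75
P(d) = -75 + 11*d**2 (P(d) = (d**2 + ((d + d)*5)*d) - 75 = (d**2 + ((2*d)*5)*d) - 75 = (d**2 + (10*d)*d) - 75 = (d**2 + 10*d**2) - 75 = 11*d**2 - 75 = -75 + 11*d**2)
R(U) = -47 (R(U) = -30 - 17 = -47)
P(-88)/R(h) = (-75 + 11*(-88)**2)/(-47) = (-75 + 11*7744)*(-1/47) = (-75 + 85184)*(-1/47) = 85109*(-1/47) = -85109/47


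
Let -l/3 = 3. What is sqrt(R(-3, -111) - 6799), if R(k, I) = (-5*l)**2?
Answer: I*sqrt(4774) ≈ 69.094*I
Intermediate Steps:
l = -9 (l = -3*3 = -9)
R(k, I) = 2025 (R(k, I) = (-5*(-9))**2 = 45**2 = 2025)
sqrt(R(-3, -111) - 6799) = sqrt(2025 - 6799) = sqrt(-4774) = I*sqrt(4774)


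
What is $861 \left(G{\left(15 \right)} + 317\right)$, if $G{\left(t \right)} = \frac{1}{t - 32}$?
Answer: $\frac{4639068}{17} \approx 2.7289 \cdot 10^{5}$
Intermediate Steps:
$G{\left(t \right)} = \frac{1}{-32 + t}$
$861 \left(G{\left(15 \right)} + 317\right) = 861 \left(\frac{1}{-32 + 15} + 317\right) = 861 \left(\frac{1}{-17} + 317\right) = 861 \left(- \frac{1}{17} + 317\right) = 861 \cdot \frac{5388}{17} = \frac{4639068}{17}$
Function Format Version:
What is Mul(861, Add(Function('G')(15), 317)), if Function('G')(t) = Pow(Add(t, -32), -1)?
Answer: Rational(4639068, 17) ≈ 2.7289e+5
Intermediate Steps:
Function('G')(t) = Pow(Add(-32, t), -1)
Mul(861, Add(Function('G')(15), 317)) = Mul(861, Add(Pow(Add(-32, 15), -1), 317)) = Mul(861, Add(Pow(-17, -1), 317)) = Mul(861, Add(Rational(-1, 17), 317)) = Mul(861, Rational(5388, 17)) = Rational(4639068, 17)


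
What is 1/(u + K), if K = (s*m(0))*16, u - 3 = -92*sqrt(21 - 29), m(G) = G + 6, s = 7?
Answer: 675/523337 + 184*I*sqrt(2)/523337 ≈ 0.0012898 + 0.00049722*I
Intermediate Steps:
m(G) = 6 + G
u = 3 - 184*I*sqrt(2) (u = 3 - 92*sqrt(21 - 29) = 3 - 184*I*sqrt(2) ≈ 3.0 - 260.22*I)
K = 672 (K = (7*(6 + 0))*16 = (7*6)*16 = 42*16 = 672)
1/(u + K) = 1/((3 - 184*I*sqrt(2)) + 672) = 1/(675 - 184*I*sqrt(2))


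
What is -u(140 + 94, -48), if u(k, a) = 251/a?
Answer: 251/48 ≈ 5.2292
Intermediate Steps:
-u(140 + 94, -48) = -251/(-48) = -251*(-1)/48 = -1*(-251/48) = 251/48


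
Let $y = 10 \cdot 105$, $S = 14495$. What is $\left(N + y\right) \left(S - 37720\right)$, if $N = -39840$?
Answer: $900897750$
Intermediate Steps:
$y = 1050$
$\left(N + y\right) \left(S - 37720\right) = \left(-39840 + 1050\right) \left(14495 - 37720\right) = \left(-38790\right) \left(-23225\right) = 900897750$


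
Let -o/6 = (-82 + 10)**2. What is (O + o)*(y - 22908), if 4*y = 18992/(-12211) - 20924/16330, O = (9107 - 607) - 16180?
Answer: 88585091298186432/99702815 ≈ 8.8849e+8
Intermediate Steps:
O = -7680 (O = 8500 - 16180 = -7680)
o = -31104 (o = -6*(-82 + 10)**2 = -6*(-72)**2 = -6*5184 = -31104)
y = -141410581/199405630 (y = (18992/(-12211) - 20924/16330)/4 = (18992*(-1/12211) - 20924*1/16330)/4 = (-18992/12211 - 10462/8165)/4 = (1/4)*(-282821162/99702815) = -141410581/199405630 ≈ -0.70916)
(O + o)*(y - 22908) = (-7680 - 31104)*(-141410581/199405630 - 22908) = -38784*(-4568125582621/199405630) = 88585091298186432/99702815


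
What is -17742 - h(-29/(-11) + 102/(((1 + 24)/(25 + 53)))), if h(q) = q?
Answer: -4967291/275 ≈ -18063.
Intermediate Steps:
-17742 - h(-29/(-11) + 102/(((1 + 24)/(25 + 53)))) = -17742 - (-29/(-11) + 102/(((1 + 24)/(25 + 53)))) = -17742 - (-29*(-1/11) + 102/((25/78))) = -17742 - (29/11 + 102/((25*(1/78)))) = -17742 - (29/11 + 102/(25/78)) = -17742 - (29/11 + 102*(78/25)) = -17742 - (29/11 + 7956/25) = -17742 - 1*88241/275 = -17742 - 88241/275 = -4967291/275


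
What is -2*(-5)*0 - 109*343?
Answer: -37387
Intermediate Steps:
-2*(-5)*0 - 109*343 = 10*0 - 37387 = 0 - 37387 = -37387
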